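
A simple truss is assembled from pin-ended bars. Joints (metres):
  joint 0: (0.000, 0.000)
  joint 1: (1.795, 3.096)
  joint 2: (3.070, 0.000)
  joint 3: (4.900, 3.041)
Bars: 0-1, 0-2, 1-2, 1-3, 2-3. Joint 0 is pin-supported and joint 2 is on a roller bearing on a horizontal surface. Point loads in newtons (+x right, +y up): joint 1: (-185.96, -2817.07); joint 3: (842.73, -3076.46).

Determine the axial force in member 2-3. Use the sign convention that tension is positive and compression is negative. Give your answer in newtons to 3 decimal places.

-3535.444

N=4 nodes, M=5 members, R=3 reactions → 2N=8, M+R=8
member 0 (0-1): L=3.5787, (cx,cy)=(0.5016,0.8651)
member 1 (0-2): L=3.0700, (cx,cy)=(1.0000,0.0000)
member 2 (1-2): L=3.3483, (cx,cy)=(0.3808,-0.9247)
member 3 (1-3): L=3.1055, (cx,cy)=(0.9998,-0.0177)
member 4 (2-3): L=3.5492, (cx,cy)=(0.5156,0.8568)
solve A·x = −loads:
  F[0-1] = +1515.5574 N (tension)
  F[0-2] = -103.3971 N (compression)
  F[1-2] = -4515.6265 N (compression)
  F[1-3] = +2666.0727 N (tension)
  F[2-3] = -3535.4438 N (compression)
  Rx@0 = -656.7700 N
  Ry@0 = -1311.1294 N
  Ry@2 = +7204.6594 N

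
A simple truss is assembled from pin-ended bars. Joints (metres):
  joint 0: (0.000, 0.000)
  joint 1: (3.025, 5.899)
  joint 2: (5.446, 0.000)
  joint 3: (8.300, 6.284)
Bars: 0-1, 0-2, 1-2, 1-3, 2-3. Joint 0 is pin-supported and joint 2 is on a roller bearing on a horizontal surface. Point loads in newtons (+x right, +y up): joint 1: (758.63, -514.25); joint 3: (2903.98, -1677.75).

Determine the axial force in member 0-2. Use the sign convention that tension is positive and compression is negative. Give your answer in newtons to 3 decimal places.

N=4 nodes, M=5 members, R=3 reactions → 2N=8, M+R=8
member 0 (0-1): L=6.6294, (cx,cy)=(0.4563,0.8898)
member 1 (0-2): L=5.4460, (cx,cy)=(1.0000,0.0000)
member 2 (1-2): L=6.3765, (cx,cy)=(0.3797,-0.9251)
member 3 (1-3): L=5.2890, (cx,cy)=(0.9973,0.0728)
member 4 (2-3): L=6.9017, (cx,cy)=(0.4135,0.9105)
solve A·x = −loads:
  F[0-1] = +5420.3734 N (tension)
  F[0-2] = +1189.2864 N (tension)
  F[1-2] = -5470.3212 N (compression)
  F[1-3] = +3801.7332 N (tension)
  F[2-3] = -2146.6185 N (compression)
  Rx@0 = -3662.6100 N
  Ry@0 = -4823.1854 N
  Ry@2 = +7015.1854 N

1189.286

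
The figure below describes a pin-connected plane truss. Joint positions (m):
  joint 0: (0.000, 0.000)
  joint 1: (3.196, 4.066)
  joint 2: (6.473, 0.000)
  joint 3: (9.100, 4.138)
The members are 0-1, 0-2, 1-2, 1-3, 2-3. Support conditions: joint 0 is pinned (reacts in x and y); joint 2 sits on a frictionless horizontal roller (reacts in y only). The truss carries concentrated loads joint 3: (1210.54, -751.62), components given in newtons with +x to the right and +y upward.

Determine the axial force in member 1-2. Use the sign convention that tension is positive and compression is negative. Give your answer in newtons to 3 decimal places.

N=4 nodes, M=5 members, R=3 reactions → 2N=8, M+R=8
member 0 (0-1): L=5.1717, (cx,cy)=(0.6180,0.7862)
member 1 (0-2): L=6.4730, (cx,cy)=(1.0000,0.0000)
member 2 (1-2): L=5.2222, (cx,cy)=(0.6275,-0.7786)
member 3 (1-3): L=5.9044, (cx,cy)=(0.9999,0.0122)
member 4 (2-3): L=4.9014, (cx,cy)=(0.5360,0.8442)
solve A·x = −loads:
  F[0-1] = +1372.3015 N (tension)
  F[0-2] = +362.4916 N (tension)
  F[1-2] = -1359.0463 N (compression)
  F[1-3] = +1700.9990 N (tension)
  F[2-3] = -914.8604 N (compression)
  Rx@0 = -1210.5400 N
  Ry@0 = -1078.9001 N
  Ry@2 = +1830.5201 N

-1359.046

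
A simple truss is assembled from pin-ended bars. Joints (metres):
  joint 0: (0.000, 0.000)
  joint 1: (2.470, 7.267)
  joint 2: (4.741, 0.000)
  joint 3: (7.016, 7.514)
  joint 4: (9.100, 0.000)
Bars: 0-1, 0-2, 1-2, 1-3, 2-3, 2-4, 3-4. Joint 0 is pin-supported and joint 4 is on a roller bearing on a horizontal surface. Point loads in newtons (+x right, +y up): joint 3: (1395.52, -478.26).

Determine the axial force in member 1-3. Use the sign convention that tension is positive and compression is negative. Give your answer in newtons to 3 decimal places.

669.935

N=5 nodes, M=7 members, R=3 reactions → 2N=10, M+R=10
member 0 (0-1): L=7.6753, (cx,cy)=(0.3218,0.9468)
member 1 (0-2): L=4.7410, (cx,cy)=(1.0000,0.0000)
member 2 (1-2): L=7.6136, (cx,cy)=(0.2983,-0.9545)
member 3 (1-3): L=4.5527, (cx,cy)=(0.9985,0.0543)
member 4 (2-3): L=7.8508, (cx,cy)=(0.2898,0.9571)
member 5 (2-4): L=4.3590, (cx,cy)=(1.0000,0.0000)
member 6 (3-4): L=7.7976, (cx,cy)=(0.2673,-0.9636)
solve A·x = −loads:
  F[0-1] = +1101.3624 N (tension)
  F[0-2] = +1041.0888 N (tension)
  F[1-2] = -1054.4277 N (compression)
  F[1-3] = +669.9352 N (tension)
  F[2-3] = +1051.5453 N (tension)
  F[2-4] = +421.8572 N (tension)
  F[3-4] = -1578.4511 N (compression)
  Rx@0 = -1395.5200 N
  Ry@0 = -1042.7740 N
  Ry@4 = +1521.0340 N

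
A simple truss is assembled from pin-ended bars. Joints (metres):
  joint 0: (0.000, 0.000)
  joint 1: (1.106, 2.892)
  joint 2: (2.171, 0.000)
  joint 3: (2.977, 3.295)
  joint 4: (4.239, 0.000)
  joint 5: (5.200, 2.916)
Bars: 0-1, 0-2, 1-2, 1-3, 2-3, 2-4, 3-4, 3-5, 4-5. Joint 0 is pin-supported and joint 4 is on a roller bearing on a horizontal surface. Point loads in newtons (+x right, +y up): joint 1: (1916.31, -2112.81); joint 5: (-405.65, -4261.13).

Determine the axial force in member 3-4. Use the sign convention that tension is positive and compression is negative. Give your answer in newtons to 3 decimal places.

-2898.548

N=6 nodes, M=9 members, R=3 reactions → 2N=12, M+R=12
member 0 (0-1): L=3.0963, (cx,cy)=(0.3572,0.9340)
member 1 (0-2): L=2.1710, (cx,cy)=(1.0000,0.0000)
member 2 (1-2): L=3.0819, (cx,cy)=(0.3456,-0.9384)
member 3 (1-3): L=1.9139, (cx,cy)=(0.9776,0.2106)
member 4 (2-3): L=3.3921, (cx,cy)=(0.2376,0.9714)
member 5 (2-4): L=2.0680, (cx,cy)=(1.0000,0.0000)
member 6 (3-4): L=3.5284, (cx,cy)=(0.3577,-0.9338)
member 7 (3-5): L=2.2551, (cx,cy)=(0.9858,-0.1681)
member 8 (4-5): L=3.0703, (cx,cy)=(0.3130,0.9498)
solve A·x = −loads:
  F[0-1] = +463.3616 N (tension)
  F[0-2] = +1345.1455 N (tension)
  F[1-2] = -2885.6981 N (compression)
  F[1-3] = -770.8675 N (compression)
  F[2-3] = +2787.7567 N (tension)
  F[2-4] = -314.4575 N (compression)
  F[3-4] = -2898.5478 N (compression)
  F[3-5] = +959.1695 N (tension)
  F[4-5] = -4316.8366 N (compression)
  Rx@0 = -1510.6600 N
  Ry@0 = -432.7920 N
  Ry@4 = +6806.7320 N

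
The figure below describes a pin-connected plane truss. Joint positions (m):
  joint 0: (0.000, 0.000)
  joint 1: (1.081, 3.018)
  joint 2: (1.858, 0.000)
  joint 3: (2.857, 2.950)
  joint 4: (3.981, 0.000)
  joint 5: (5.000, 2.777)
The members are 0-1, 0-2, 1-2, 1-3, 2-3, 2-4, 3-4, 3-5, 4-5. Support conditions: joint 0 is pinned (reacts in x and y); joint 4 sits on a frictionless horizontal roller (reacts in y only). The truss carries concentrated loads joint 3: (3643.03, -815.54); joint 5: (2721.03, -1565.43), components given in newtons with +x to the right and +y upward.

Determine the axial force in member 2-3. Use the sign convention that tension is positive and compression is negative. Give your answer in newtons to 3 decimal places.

5153.911

N=6 nodes, M=9 members, R=3 reactions → 2N=12, M+R=12
member 0 (0-1): L=3.2058, (cx,cy)=(0.3372,0.9414)
member 1 (0-2): L=1.8580, (cx,cy)=(1.0000,0.0000)
member 2 (1-2): L=3.1164, (cx,cy)=(0.2493,-0.9684)
member 3 (1-3): L=1.7773, (cx,cy)=(0.9993,-0.0383)
member 4 (2-3): L=3.1146, (cx,cy)=(0.3208,0.9472)
member 5 (2-4): L=2.1230, (cx,cy)=(1.0000,0.0000)
member 6 (3-4): L=3.1569, (cx,cy)=(0.3560,-0.9345)
member 7 (3-5): L=2.1500, (cx,cy)=(0.9968,-0.0805)
member 8 (4-5): L=2.9581, (cx,cy)=(0.3445,0.9388)
solve A·x = −loads:
  F[0-1] = +5064.7203 N (tension)
  F[0-2] = +4656.2073 N (tension)
  F[1-2] = -5040.7842 N (compression)
  F[1-3] = +2966.8176 N (tension)
  F[2-3] = +5153.9107 N (tension)
  F[2-4] = +1746.2912 N (tension)
  F[3-4] = -6251.6941 N (compression)
  F[3-5] = +3211.0544 N (tension)
  F[4-5] = -1392.2658 N (compression)
  Rx@0 = -6364.0600 N
  Ry@0 = -4768.0847 N
  Ry@4 = +7149.0547 N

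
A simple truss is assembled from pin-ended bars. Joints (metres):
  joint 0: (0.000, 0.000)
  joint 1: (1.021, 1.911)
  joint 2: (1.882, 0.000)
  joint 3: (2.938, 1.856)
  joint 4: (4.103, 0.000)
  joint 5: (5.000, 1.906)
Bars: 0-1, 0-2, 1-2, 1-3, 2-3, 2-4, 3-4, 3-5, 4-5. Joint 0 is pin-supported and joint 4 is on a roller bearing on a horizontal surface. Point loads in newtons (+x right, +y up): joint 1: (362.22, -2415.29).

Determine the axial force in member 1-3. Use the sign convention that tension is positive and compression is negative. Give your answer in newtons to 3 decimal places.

-906.686

N=6 nodes, M=9 members, R=3 reactions → 2N=12, M+R=12
member 0 (0-1): L=2.1666, (cx,cy)=(0.4712,0.8820)
member 1 (0-2): L=1.8820, (cx,cy)=(1.0000,0.0000)
member 2 (1-2): L=2.0960, (cx,cy)=(0.4108,-0.9117)
member 3 (1-3): L=1.9178, (cx,cy)=(0.9996,-0.0287)
member 4 (2-3): L=2.1354, (cx,cy)=(0.4945,0.8692)
member 5 (2-4): L=2.2210, (cx,cy)=(1.0000,0.0000)
member 6 (3-4): L=2.1913, (cx,cy)=(0.5316,-0.8470)
member 7 (3-5): L=2.0626, (cx,cy)=(0.9997,0.0242)
member 8 (4-5): L=2.1065, (cx,cy)=(0.4258,0.9048)
solve A·x = −loads:
  F[0-1] = -1865.6948 N (compression)
  F[0-2] = +1241.4005 N (tension)
  F[1-2] = -815.7314 N (compression)
  F[1-3] = -906.6863 N (compression)
  F[2-3] = +855.6845 N (tension)
  F[2-4] = +483.1566 N (tension)
  F[3-4] = -908.8063 N (compression)
  F[3-5] = -0.0000 N (compression)
  F[4-5] = +0.0000 N (tension)
  Rx@0 = -362.2200 N
  Ry@0 = +1645.5572 N
  Ry@4 = +769.7328 N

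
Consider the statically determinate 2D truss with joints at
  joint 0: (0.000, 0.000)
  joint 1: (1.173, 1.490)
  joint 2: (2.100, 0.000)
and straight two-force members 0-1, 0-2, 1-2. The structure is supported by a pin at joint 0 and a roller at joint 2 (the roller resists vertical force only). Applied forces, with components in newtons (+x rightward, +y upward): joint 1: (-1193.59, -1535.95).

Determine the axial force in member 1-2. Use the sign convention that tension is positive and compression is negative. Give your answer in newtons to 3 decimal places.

N=3 nodes, M=3 members, R=3 reactions → 2N=6, M+R=6
member 0 (0-1): L=1.8963, (cx,cy)=(0.6186,0.7857)
member 1 (0-2): L=2.1000, (cx,cy)=(1.0000,0.0000)
member 2 (1-2): L=1.7548, (cx,cy)=(0.5283,-0.8491)
solve A·x = −loads:
  F[0-1] = -1940.7278 N (compression)
  F[0-2] = +6.8792 N (tension)
  F[1-2] = -13.0226 N (compression)
  Rx@0 = +1193.5900 N
  Ry@0 = +1524.8927 N
  Ry@2 = +11.0573 N

-13.023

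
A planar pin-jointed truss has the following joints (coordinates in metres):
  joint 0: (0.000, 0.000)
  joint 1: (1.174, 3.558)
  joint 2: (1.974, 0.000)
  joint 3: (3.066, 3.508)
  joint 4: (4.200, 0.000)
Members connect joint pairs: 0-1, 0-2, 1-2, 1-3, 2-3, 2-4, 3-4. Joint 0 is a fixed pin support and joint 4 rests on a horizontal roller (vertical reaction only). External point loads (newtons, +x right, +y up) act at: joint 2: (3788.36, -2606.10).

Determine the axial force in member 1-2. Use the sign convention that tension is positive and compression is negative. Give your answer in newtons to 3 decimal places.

N=5 nodes, M=7 members, R=3 reactions → 2N=10, M+R=10
member 0 (0-1): L=3.7467, (cx,cy)=(0.3133,0.9496)
member 1 (0-2): L=1.9740, (cx,cy)=(1.0000,0.0000)
member 2 (1-2): L=3.6468, (cx,cy)=(0.2194,-0.9756)
member 3 (1-3): L=1.8927, (cx,cy)=(0.9997,-0.0264)
member 4 (2-3): L=3.6740, (cx,cy)=(0.2972,0.9548)
member 5 (2-4): L=2.2260, (cx,cy)=(1.0000,0.0000)
member 6 (3-4): L=3.6867, (cx,cy)=(0.3076,-0.9515)
solve A·x = −loads:
  F[0-1] = -1454.4810 N (compression)
  F[0-2] = +4244.1125 N (tension)
  F[1-2] = +1436.5981 N (tension)
  F[1-3] = -771.1663 N (compression)
  F[2-3] = +1261.5034 N (tension)
  F[2-4] = +395.9519 N (tension)
  F[3-4] = -1287.2751 N (compression)
  Rx@0 = -3788.3600 N
  Ry@0 = +1381.2330 N
  Ry@4 = +1224.8670 N

1436.598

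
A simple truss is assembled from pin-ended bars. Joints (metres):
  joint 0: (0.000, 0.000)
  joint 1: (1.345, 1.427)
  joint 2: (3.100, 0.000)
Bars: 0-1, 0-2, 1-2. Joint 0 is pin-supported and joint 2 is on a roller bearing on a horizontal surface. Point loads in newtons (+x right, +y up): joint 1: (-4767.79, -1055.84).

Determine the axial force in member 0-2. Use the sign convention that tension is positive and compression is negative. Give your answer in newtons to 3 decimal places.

-2135.791

N=3 nodes, M=3 members, R=3 reactions → 2N=6, M+R=6
member 0 (0-1): L=1.9610, (cx,cy)=(0.6859,0.7277)
member 1 (0-2): L=3.1000, (cx,cy)=(1.0000,0.0000)
member 2 (1-2): L=2.2619, (cx,cy)=(0.7759,-0.6309)
solve A·x = −loads:
  F[0-1] = -3837.3519 N (compression)
  F[0-2] = -2135.7908 N (compression)
  F[1-2] = +2752.7190 N (tension)
  Rx@0 = +4767.7900 N
  Ry@0 = +2792.4631 N
  Ry@2 = -1736.6231 N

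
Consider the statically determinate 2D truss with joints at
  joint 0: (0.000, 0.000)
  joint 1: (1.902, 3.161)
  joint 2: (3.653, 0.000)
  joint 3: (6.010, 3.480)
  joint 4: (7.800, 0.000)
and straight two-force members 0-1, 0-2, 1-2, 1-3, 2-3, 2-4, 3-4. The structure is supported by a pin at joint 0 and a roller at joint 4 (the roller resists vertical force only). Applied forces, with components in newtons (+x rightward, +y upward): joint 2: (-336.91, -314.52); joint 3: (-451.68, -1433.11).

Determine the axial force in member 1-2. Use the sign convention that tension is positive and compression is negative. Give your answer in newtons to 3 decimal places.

728.884

N=5 nodes, M=7 members, R=3 reactions → 2N=10, M+R=10
member 0 (0-1): L=3.6891, (cx,cy)=(0.5156,0.8568)
member 1 (0-2): L=3.6530, (cx,cy)=(1.0000,0.0000)
member 2 (1-2): L=3.6136, (cx,cy)=(0.4846,-0.8748)
member 3 (1-3): L=4.1204, (cx,cy)=(0.9970,0.0774)
member 4 (2-3): L=4.2031, (cx,cy)=(0.5608,0.8280)
member 5 (2-4): L=4.1470, (cx,cy)=(1.0000,0.0000)
member 6 (3-4): L=3.9134, (cx,cy)=(0.4574,-0.8893)
solve A·x = −loads:
  F[0-1] = -814.1703 N (compression)
  F[0-2] = -368.8269 N (compression)
  F[1-2] = +728.8842 N (tension)
  F[1-3] = -775.2795 N (compression)
  F[2-3] = -390.2056 N (compression)
  F[2-4] = +540.0919 N (tension)
  F[3-4] = -1180.7720 N (compression)
  Rx@0 = +788.5900 N
  Ry@0 = +697.6189 N
  Ry@4 = +1050.0111 N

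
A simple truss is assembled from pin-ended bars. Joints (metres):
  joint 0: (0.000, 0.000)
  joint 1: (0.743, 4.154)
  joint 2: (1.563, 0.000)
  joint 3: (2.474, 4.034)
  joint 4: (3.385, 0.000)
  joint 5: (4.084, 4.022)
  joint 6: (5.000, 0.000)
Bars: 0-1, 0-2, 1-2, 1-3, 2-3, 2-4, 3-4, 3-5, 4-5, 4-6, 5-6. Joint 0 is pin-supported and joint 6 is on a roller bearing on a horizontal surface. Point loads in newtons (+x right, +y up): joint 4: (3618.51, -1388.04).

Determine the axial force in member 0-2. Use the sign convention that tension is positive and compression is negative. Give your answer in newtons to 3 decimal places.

N=7 nodes, M=11 members, R=3 reactions → 2N=14, M+R=14
member 0 (0-1): L=4.2199, (cx,cy)=(0.1761,0.9844)
member 1 (0-2): L=1.5630, (cx,cy)=(1.0000,0.0000)
member 2 (1-2): L=4.2342, (cx,cy)=(0.1937,-0.9811)
member 3 (1-3): L=1.7352, (cx,cy)=(0.9976,-0.0692)
member 4 (2-3): L=4.1356, (cx,cy)=(0.2203,0.9754)
member 5 (2-4): L=1.8220, (cx,cy)=(1.0000,0.0000)
member 6 (3-4): L=4.1356, (cx,cy)=(0.2203,-0.9754)
member 7 (3-5): L=1.6100, (cx,cy)=(1.0000,-0.0075)
member 8 (4-5): L=4.0823, (cx,cy)=(0.1712,0.9852)
member 9 (4-6): L=1.6150, (cx,cy)=(1.0000,0.0000)
member 10 (5-6): L=4.1250, (cx,cy)=(0.2221,-0.9750)
solve A·x = −loads:
  F[0-1] = -455.4521 N (compression)
  F[0-2] = +3698.7012 N (tension)
  F[1-2] = +469.0741 N (tension)
  F[1-3] = -171.4440 N (compression)
  F[2-3] = -471.7825 N (compression)
  F[2-4] = +3893.4692 N (tension)
  F[3-4] = +462.5067 N (tension)
  F[3-5] = -376.8521 N (compression)
  F[4-5] = +950.9382 N (tension)
  F[4-6] = +214.0149 N (tension)
  F[5-6] = -963.7657 N (compression)
  Rx@0 = -3618.5100 N
  Ry@0 = +448.3369 N
  Ry@6 = +939.7031 N

3698.701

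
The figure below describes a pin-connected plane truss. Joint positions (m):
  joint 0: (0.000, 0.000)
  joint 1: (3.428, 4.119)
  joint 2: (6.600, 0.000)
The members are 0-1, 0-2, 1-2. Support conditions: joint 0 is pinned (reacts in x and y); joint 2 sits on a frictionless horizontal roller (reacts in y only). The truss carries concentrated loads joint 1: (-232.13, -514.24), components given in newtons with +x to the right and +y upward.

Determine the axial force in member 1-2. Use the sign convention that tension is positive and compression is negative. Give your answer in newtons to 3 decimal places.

N=3 nodes, M=3 members, R=3 reactions → 2N=6, M+R=6
member 0 (0-1): L=5.3589, (cx,cy)=(0.6397,0.7686)
member 1 (0-2): L=6.6000, (cx,cy)=(1.0000,0.0000)
member 2 (1-2): L=5.1988, (cx,cy)=(0.6101,-0.7923)
solve A·x = −loads:
  F[0-1] = -510.0178 N (compression)
  F[0-2] = +94.1226 N (tension)
  F[1-2] = -154.2644 N (compression)
  Rx@0 = +232.1300 N
  Ry@0 = +392.0171 N
  Ry@2 = +122.2229 N

-154.264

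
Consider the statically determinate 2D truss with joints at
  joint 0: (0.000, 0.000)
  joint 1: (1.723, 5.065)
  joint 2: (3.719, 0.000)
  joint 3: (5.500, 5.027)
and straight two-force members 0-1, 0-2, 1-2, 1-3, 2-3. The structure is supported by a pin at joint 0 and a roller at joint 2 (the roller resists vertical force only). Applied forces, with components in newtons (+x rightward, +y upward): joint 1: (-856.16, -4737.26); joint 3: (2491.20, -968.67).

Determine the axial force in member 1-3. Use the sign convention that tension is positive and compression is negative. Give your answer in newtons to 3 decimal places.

N=4 nodes, M=5 members, R=3 reactions → 2N=8, M+R=8
member 0 (0-1): L=5.3500, (cx,cy)=(0.3221,0.9467)
member 1 (0-2): L=3.7190, (cx,cy)=(1.0000,0.0000)
member 2 (1-2): L=5.4441, (cx,cy)=(0.3666,-0.9304)
member 3 (1-3): L=3.7772, (cx,cy)=(0.9999,-0.0101)
member 4 (2-3): L=5.3332, (cx,cy)=(0.3339,0.9426)
solve A·x = −loads:
  F[0-1] = +129.6395 N (tension)
  F[0-2] = +1593.2891 N (tension)
  F[1-2] = -5254.2918 N (compression)
  F[1-3] = +2824.4629 N (tension)
  F[2-3] = -997.5209 N (compression)
  Rx@0 = -1635.0400 N
  Ry@0 = -122.7325 N
  Ry@2 = +5828.6625 N

2824.463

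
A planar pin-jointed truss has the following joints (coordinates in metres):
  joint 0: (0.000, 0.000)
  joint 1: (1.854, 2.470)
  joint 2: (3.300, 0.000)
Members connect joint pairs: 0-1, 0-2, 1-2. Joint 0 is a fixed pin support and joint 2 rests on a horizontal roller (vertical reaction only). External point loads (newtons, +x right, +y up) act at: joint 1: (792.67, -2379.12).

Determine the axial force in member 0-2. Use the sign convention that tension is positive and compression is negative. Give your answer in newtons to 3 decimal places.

N=3 nodes, M=3 members, R=3 reactions → 2N=6, M+R=6
member 0 (0-1): L=3.0884, (cx,cy)=(0.6003,0.7998)
member 1 (0-2): L=3.3000, (cx,cy)=(1.0000,0.0000)
member 2 (1-2): L=2.8621, (cx,cy)=(0.5052,-0.8630)
solve A·x = −loads:
  F[0-1] = -561.6458 N (compression)
  F[0-2] = +1129.8320 N (tension)
  F[1-2] = -2236.3289 N (compression)
  Rx@0 = -792.6700 N
  Ry@0 = +449.1856 N
  Ry@2 = +1929.9344 N

1129.832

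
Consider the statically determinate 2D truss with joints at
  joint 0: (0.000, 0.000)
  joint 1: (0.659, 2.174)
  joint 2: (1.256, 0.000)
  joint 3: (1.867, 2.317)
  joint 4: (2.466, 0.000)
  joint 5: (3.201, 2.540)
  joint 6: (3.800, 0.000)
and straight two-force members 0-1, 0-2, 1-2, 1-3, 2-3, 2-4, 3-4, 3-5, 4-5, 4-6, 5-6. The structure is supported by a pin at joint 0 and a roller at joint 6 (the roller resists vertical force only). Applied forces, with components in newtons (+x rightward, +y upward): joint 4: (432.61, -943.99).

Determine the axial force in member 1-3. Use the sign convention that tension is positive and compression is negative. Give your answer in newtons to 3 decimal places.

N=7 nodes, M=11 members, R=3 reactions → 2N=14, M+R=14
member 0 (0-1): L=2.2717, (cx,cy)=(0.2901,0.9570)
member 1 (0-2): L=1.2560, (cx,cy)=(1.0000,0.0000)
member 2 (1-2): L=2.2545, (cx,cy)=(0.2648,-0.9643)
member 3 (1-3): L=1.2164, (cx,cy)=(0.9931,0.1176)
member 4 (2-3): L=2.3962, (cx,cy)=(0.2550,0.9669)
member 5 (2-4): L=1.2100, (cx,cy)=(1.0000,0.0000)
member 6 (3-4): L=2.3932, (cx,cy)=(0.2503,-0.9682)
member 7 (3-5): L=1.3525, (cx,cy)=(0.9863,0.1649)
member 8 (4-5): L=2.6442, (cx,cy)=(0.2780,0.9606)
member 9 (4-6): L=1.3340, (cx,cy)=(1.0000,0.0000)
member 10 (5-6): L=2.6097, (cx,cy)=(0.2295,-0.9733)
solve A·x = −loads:
  F[0-1] = -346.2808 N (compression)
  F[0-2] = +533.0636 N (tension)
  F[1-2] = +320.8950 N (tension)
  F[1-3] = -186.7232 N (compression)
  F[2-3] = -320.0179 N (compression)
  F[2-4] = +699.6387 N (tension)
  F[3-4] = +283.9099 N (tension)
  F[3-5] = -342.7813 N (compression)
  F[4-5] = +696.5683 N (tension)
  F[4-6] = +144.4674 N (tension)
  F[5-6] = -629.4040 N (compression)
  Rx@0 = -432.6100 N
  Ry@0 = +331.3902 N
  Ry@6 = +612.5998 N

-186.723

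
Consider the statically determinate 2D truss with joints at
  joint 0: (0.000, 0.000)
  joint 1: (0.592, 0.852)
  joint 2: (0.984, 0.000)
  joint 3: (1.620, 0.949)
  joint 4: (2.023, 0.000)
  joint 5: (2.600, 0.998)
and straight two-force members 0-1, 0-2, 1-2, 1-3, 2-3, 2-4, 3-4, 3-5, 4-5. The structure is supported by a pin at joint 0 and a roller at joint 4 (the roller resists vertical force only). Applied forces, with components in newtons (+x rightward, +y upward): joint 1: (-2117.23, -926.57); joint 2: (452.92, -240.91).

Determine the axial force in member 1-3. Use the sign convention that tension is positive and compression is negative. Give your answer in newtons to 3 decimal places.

590.911

N=6 nodes, M=9 members, R=3 reactions → 2N=12, M+R=12
member 0 (0-1): L=1.0375, (cx,cy)=(0.5706,0.8212)
member 1 (0-2): L=0.9840, (cx,cy)=(1.0000,0.0000)
member 2 (1-2): L=0.9379, (cx,cy)=(0.4180,-0.9085)
member 3 (1-3): L=1.0326, (cx,cy)=(0.9956,0.0939)
member 4 (2-3): L=1.1424, (cx,cy)=(0.5567,0.8307)
member 5 (2-4): L=1.0390, (cx,cy)=(1.0000,0.0000)
member 6 (3-4): L=1.0310, (cx,cy)=(0.3909,-0.9204)
member 7 (3-5): L=0.9812, (cx,cy)=(0.9988,0.0499)
member 8 (4-5): L=1.1528, (cx,cy)=(0.5005,0.8657)
solve A·x = −loads:
  F[0-1] = -2034.5828 N (compression)
  F[0-2] = -503.3515 N (compression)
  F[1-2] = +880.3703 N (tension)
  F[1-3] = +590.9110 N (tension)
  F[2-3] = -672.7684 N (compression)
  F[2-4] = -213.7552 N (compression)
  F[3-4] = +546.8651 N (tension)
  F[3-5] = -0.0000 N (compression)
  F[4-5] = -0.0000 N (compression)
  Rx@0 = +1664.3100 N
  Ry@0 = +1670.8389 N
  Ry@4 = -503.3589 N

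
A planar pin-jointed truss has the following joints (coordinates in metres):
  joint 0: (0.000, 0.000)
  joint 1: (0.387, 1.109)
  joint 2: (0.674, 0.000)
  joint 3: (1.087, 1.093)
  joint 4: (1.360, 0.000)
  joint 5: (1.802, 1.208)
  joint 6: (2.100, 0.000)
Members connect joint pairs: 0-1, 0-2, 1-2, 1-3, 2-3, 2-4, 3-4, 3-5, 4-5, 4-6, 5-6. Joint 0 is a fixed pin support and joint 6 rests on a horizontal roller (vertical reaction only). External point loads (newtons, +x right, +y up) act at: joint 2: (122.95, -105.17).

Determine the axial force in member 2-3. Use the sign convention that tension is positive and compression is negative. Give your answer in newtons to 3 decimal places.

35.017

N=7 nodes, M=11 members, R=3 reactions → 2N=14, M+R=14
member 0 (0-1): L=1.1746, (cx,cy)=(0.3295,0.9442)
member 1 (0-2): L=0.6740, (cx,cy)=(1.0000,0.0000)
member 2 (1-2): L=1.1455, (cx,cy)=(0.2505,-0.9681)
member 3 (1-3): L=0.7002, (cx,cy)=(0.9997,-0.0229)
member 4 (2-3): L=1.1684, (cx,cy)=(0.3535,0.9354)
member 5 (2-4): L=0.6860, (cx,cy)=(1.0000,0.0000)
member 6 (3-4): L=1.1266, (cx,cy)=(0.2423,-0.9702)
member 7 (3-5): L=0.7242, (cx,cy)=(0.9873,0.1588)
member 8 (4-5): L=1.2863, (cx,cy)=(0.3436,0.9391)
member 9 (4-6): L=0.7400, (cx,cy)=(1.0000,0.0000)
member 10 (5-6): L=1.2442, (cx,cy)=(0.2395,-0.9709)
solve A·x = −loads:
  F[0-1] = -75.6389 N (compression)
  F[0-2] = +147.8713 N (tension)
  F[1-2] = +74.7990 N (tension)
  F[1-3] = -43.6727 N (compression)
  F[2-3] = +35.0170 N (tension)
  F[2-4] = +31.2840 N (tension)
  F[3-4] = -38.4338 N (compression)
  F[3-5] = -22.2528 N (compression)
  F[4-5] = +39.7059 N (tension)
  F[4-6] = +8.3269 N (tension)
  F[5-6] = -34.7665 N (compression)
  Rx@0 = -122.9500 N
  Ry@0 = +71.4154 N
  Ry@6 = +33.7546 N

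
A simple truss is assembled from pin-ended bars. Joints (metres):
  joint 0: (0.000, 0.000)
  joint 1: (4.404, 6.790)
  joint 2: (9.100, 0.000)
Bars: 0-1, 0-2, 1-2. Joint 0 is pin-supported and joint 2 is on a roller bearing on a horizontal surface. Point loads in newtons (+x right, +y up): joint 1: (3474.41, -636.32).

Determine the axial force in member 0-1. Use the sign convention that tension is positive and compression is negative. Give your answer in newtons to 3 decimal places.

2698.606

N=3 nodes, M=3 members, R=3 reactions → 2N=6, M+R=6
member 0 (0-1): L=8.0932, (cx,cy)=(0.5442,0.8390)
member 1 (0-2): L=9.1000, (cx,cy)=(1.0000,0.0000)
member 2 (1-2): L=8.2557, (cx,cy)=(0.5688,-0.8225)
solve A·x = −loads:
  F[0-1] = +2698.6060 N (tension)
  F[0-2] = +2005.9288 N (tension)
  F[1-2] = -3526.4774 N (compression)
  Rx@0 = -3474.4100 N
  Ry@0 = -2264.0753 N
  Ry@2 = +2900.3953 N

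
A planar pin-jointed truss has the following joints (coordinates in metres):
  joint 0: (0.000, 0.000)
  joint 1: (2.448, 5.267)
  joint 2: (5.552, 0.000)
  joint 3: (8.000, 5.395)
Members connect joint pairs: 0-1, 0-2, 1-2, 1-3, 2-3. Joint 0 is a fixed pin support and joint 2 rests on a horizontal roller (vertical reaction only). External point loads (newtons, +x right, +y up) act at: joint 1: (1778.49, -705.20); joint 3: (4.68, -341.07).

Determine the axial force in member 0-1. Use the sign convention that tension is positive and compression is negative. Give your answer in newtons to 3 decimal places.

N=4 nodes, M=5 members, R=3 reactions → 2N=8, M+R=8
member 0 (0-1): L=5.8081, (cx,cy)=(0.4215,0.9068)
member 1 (0-2): L=5.5520, (cx,cy)=(1.0000,0.0000)
member 2 (1-2): L=6.1136, (cx,cy)=(0.5077,-0.8615)
member 3 (1-3): L=5.5535, (cx,cy)=(0.9997,0.0230)
member 4 (2-3): L=5.9244, (cx,cy)=(0.4132,0.9106)
solve A·x = −loads:
  F[0-1] = +1596.6107 N (tension)
  F[0-2] = +1110.2296 N (tension)
  F[1-2] = -2494.8312 N (compression)
  F[1-3] = +161.1701 N (tension)
  F[2-3] = -378.6189 N (compression)
  Rx@0 = -1783.1700 N
  Ry@0 = -1447.8664 N
  Ry@2 = +2494.1364 N

1596.611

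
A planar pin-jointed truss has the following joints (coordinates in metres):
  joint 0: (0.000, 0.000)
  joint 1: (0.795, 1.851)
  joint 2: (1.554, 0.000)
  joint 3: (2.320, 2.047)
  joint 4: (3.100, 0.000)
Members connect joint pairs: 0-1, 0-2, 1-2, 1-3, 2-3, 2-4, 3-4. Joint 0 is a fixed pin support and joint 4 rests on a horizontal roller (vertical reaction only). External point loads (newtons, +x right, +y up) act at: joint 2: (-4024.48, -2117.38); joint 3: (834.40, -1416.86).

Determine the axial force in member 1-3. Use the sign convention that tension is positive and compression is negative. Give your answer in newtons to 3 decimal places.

-692.699

N=5 nodes, M=7 members, R=3 reactions → 2N=10, M+R=10
member 0 (0-1): L=2.0145, (cx,cy)=(0.3946,0.9188)
member 1 (0-2): L=1.5540, (cx,cy)=(1.0000,0.0000)
member 2 (1-2): L=2.0006, (cx,cy)=(0.3794,-0.9252)
member 3 (1-3): L=1.5375, (cx,cy)=(0.9918,0.1275)
member 4 (2-3): L=2.1856, (cx,cy)=(0.3505,0.9366)
member 5 (2-4): L=1.5460, (cx,cy)=(1.0000,0.0000)
member 6 (3-4): L=2.1906, (cx,cy)=(0.3561,-0.9345)
solve A·x = −loads:
  F[0-1] = -937.5823 N (compression)
  F[0-2] = -2820.0743 N (compression)
  F[1-2] = +835.6596 N (tension)
  F[1-3] = -692.6994 N (compression)
  F[2-3] = +1435.2293 N (tension)
  F[2-4] = +1018.4411 N (tension)
  F[3-4] = -2860.2170 N (compression)
  Rx@0 = +3190.0800 N
  Ry@0 = +861.4850 N
  Ry@4 = +2672.7550 N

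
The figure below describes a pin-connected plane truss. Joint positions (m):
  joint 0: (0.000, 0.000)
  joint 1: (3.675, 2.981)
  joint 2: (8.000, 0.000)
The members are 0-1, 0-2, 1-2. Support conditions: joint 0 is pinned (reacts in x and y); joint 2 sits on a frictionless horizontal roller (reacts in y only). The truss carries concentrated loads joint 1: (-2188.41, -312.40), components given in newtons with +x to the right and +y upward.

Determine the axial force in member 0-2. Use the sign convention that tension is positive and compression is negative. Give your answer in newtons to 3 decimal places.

-974.899

N=3 nodes, M=3 members, R=3 reactions → 2N=6, M+R=6
member 0 (0-1): L=4.7320, (cx,cy)=(0.7766,0.6300)
member 1 (0-2): L=8.0000, (cx,cy)=(1.0000,0.0000)
member 2 (1-2): L=5.2528, (cx,cy)=(0.8234,-0.5675)
solve A·x = −loads:
  F[0-1] = -1562.5459 N (compression)
  F[0-2] = -974.8987 N (compression)
  F[1-2] = +1184.0359 N (tension)
  Rx@0 = +2188.4100 N
  Ry@0 = +984.3475 N
  Ry@2 = -671.9475 N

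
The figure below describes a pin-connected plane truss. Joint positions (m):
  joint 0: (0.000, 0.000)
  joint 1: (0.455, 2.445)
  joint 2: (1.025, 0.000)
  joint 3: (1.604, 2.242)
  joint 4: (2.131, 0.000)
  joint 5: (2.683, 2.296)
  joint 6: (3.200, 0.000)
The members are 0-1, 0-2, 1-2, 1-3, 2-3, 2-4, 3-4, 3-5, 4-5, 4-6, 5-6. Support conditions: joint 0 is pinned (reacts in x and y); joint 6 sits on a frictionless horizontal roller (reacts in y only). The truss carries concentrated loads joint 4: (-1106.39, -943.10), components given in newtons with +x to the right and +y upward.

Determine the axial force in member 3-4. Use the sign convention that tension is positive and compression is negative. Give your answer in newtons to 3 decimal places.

N=7 nodes, M=11 members, R=3 reactions → 2N=14, M+R=14
member 0 (0-1): L=2.4870, (cx,cy)=(0.1830,0.9831)
member 1 (0-2): L=1.0250, (cx,cy)=(1.0000,0.0000)
member 2 (1-2): L=2.5106, (cx,cy)=(0.2270,-0.9739)
member 3 (1-3): L=1.1668, (cx,cy)=(0.9847,-0.1740)
member 4 (2-3): L=2.3156, (cx,cy)=(0.2500,0.9682)
member 5 (2-4): L=1.1060, (cx,cy)=(1.0000,0.0000)
member 6 (3-4): L=2.3031, (cx,cy)=(0.2288,-0.9735)
member 7 (3-5): L=1.0804, (cx,cy)=(0.9988,0.0500)
member 8 (4-5): L=2.3614, (cx,cy)=(0.2338,0.9723)
member 9 (4-6): L=1.0690, (cx,cy)=(1.0000,0.0000)
member 10 (5-6): L=2.3535, (cx,cy)=(0.2197,-0.9756)
solve A·x = −loads:
  F[0-1] = -320.4632 N (compression)
  F[0-2] = -1047.7603 N (compression)
  F[1-2] = +348.4925 N (tension)
  F[1-3] = -139.8851 N (compression)
  F[2-3] = -350.5267 N (compression)
  F[2-4] = -880.9898 N (compression)
  F[3-4] = +308.4249 N (tension)
  F[3-5] = -296.3448 N (compression)
  F[4-5] = +661.1760 N (tension)
  F[4-6] = +141.4197 N (tension)
  F[5-6] = -643.7708 N (compression)
  Rx@0 = +1106.3900 N
  Ry@0 = +315.0543 N
  Ry@6 = +628.0457 N

308.425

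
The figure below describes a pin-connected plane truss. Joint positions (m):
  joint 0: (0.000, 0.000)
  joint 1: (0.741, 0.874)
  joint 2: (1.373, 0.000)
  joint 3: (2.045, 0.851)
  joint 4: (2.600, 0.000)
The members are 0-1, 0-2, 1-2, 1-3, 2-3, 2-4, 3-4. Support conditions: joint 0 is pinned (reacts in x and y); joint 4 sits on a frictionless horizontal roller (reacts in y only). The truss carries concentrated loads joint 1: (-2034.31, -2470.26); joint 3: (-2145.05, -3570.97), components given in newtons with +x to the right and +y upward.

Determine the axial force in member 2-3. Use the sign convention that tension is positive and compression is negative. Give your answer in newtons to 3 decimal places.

N=5 nodes, M=7 members, R=3 reactions → 2N=10, M+R=10
member 0 (0-1): L=1.1458, (cx,cy)=(0.6467,0.7628)
member 1 (0-2): L=1.3730, (cx,cy)=(1.0000,0.0000)
member 2 (1-2): L=1.0786, (cx,cy)=(0.5860,-0.8103)
member 3 (1-3): L=1.3042, (cx,cy)=(0.9998,-0.0176)
member 4 (2-3): L=1.0843, (cx,cy)=(0.6197,0.7848)
member 5 (2-4): L=1.2270, (cx,cy)=(1.0000,0.0000)
member 6 (3-4): L=1.0160, (cx,cy)=(0.5463,-0.8376)
solve A·x = −loads:
  F[0-1] = -5131.9533 N (compression)
  F[0-2] = -860.6015 N (compression)
  F[1-2] = +1833.5318 N (tension)
  F[1-3] = -2359.1998 N (compression)
  F[2-3] = -1893.1648 N (compression)
  F[2-4] = +1387.0414 N (tension)
  F[3-4] = -2539.1236 N (compression)
  Rx@0 = +4179.3600 N
  Ry@0 = +3914.4331 N
  Ry@4 = +2126.7969 N

-1893.165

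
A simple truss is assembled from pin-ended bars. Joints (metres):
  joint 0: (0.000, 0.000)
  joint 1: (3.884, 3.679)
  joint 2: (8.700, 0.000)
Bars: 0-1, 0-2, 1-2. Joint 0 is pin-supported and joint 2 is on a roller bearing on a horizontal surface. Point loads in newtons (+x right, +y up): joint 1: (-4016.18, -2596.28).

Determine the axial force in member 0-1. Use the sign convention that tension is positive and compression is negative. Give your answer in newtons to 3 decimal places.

-4559.543

N=3 nodes, M=3 members, R=3 reactions → 2N=6, M+R=6
member 0 (0-1): L=5.3498, (cx,cy)=(0.7260,0.6877)
member 1 (0-2): L=8.7000, (cx,cy)=(1.0000,0.0000)
member 2 (1-2): L=6.0604, (cx,cy)=(0.7947,-0.6071)
solve A·x = −loads:
  F[0-1] = -4559.5433 N (compression)
  F[0-2] = -705.9210 N (compression)
  F[1-2] = +888.3284 N (tension)
  Rx@0 = +4016.1800 N
  Ry@0 = +3135.5415 N
  Ry@2 = -539.2615 N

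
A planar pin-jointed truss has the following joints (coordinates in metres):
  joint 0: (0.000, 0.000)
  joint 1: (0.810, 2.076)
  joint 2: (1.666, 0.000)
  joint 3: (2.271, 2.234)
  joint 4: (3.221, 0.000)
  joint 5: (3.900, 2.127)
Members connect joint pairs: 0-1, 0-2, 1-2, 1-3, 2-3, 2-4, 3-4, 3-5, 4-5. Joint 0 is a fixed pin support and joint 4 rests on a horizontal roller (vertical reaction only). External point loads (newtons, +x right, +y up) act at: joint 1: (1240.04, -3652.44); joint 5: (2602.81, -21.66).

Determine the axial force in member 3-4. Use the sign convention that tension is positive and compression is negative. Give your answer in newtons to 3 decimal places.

-3921.727

N=6 nodes, M=9 members, R=3 reactions → 2N=12, M+R=12
member 0 (0-1): L=2.2284, (cx,cy)=(0.3635,0.9316)
member 1 (0-2): L=1.6660, (cx,cy)=(1.0000,0.0000)
member 2 (1-2): L=2.2456, (cx,cy)=(0.3812,-0.9245)
member 3 (1-3): L=1.4695, (cx,cy)=(0.9942,0.1075)
member 4 (2-3): L=2.3145, (cx,cy)=(0.2614,0.9652)
member 5 (2-4): L=1.5550, (cx,cy)=(1.0000,0.0000)
member 6 (3-4): L=2.4276, (cx,cy)=(0.3913,-0.9202)
member 7 (3-5): L=1.6325, (cx,cy)=(0.9978,-0.0655)
member 8 (4-5): L=2.2327, (cx,cy)=(0.3041,0.9526)
solve A·x = −loads:
  F[0-1] = -226.8903 N (compression)
  F[0-2] = +3925.3213 N (tension)
  F[1-2] = -3711.3230 N (compression)
  F[1-3] = +92.7744 N (tension)
  F[2-3] = +3554.6874 N (tension)
  F[2-4] = +1581.3828 N (tension)
  F[3-4] = -3921.7272 N (compression)
  F[3-5] = +2561.6349 N (tension)
  F[4-5] = +153.5084 N (tension)
  Rx@0 = -3842.8500 N
  Ry@0 = +211.3709 N
  Ry@4 = +3462.7291 N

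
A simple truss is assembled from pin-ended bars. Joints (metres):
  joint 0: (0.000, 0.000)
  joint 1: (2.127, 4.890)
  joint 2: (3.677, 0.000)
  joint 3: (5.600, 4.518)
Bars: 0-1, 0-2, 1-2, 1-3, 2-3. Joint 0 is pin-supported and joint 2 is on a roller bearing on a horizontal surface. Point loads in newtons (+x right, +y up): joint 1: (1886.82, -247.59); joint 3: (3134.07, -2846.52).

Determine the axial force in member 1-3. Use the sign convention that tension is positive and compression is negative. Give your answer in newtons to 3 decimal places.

N=4 nodes, M=5 members, R=3 reactions → 2N=8, M+R=8
member 0 (0-1): L=5.3326, (cx,cy)=(0.3989,0.9170)
member 1 (0-2): L=3.6770, (cx,cy)=(1.0000,0.0000)
member 2 (1-2): L=5.1298, (cx,cy)=(0.3022,-0.9533)
member 3 (1-3): L=3.4929, (cx,cy)=(0.9943,-0.1065)
member 4 (2-3): L=4.9102, (cx,cy)=(0.3916,0.9201)
solve A·x = −loads:
  F[0-1] = +8445.3599 N (tension)
  F[0-2] = +1652.2884 N (tension)
  F[1-2] = -8850.9321 N (compression)
  F[1-3] = +4179.9305 N (tension)
  F[2-3] = -2609.8127 N (compression)
  Rx@0 = -5020.8900 N
  Ry@0 = -7744.4579 N
  Ry@2 = +10838.5679 N

4179.930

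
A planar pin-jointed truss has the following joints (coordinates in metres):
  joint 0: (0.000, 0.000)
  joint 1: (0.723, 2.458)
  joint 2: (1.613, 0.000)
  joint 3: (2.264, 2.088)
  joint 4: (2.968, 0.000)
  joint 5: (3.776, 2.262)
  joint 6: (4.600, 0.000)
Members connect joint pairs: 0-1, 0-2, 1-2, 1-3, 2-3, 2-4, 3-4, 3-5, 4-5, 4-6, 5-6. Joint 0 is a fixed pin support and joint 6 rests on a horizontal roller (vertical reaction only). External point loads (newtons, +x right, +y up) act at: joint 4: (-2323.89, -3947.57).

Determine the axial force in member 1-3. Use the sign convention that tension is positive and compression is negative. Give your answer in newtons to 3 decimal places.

-1035.178

N=7 nodes, M=11 members, R=3 reactions → 2N=14, M+R=14
member 0 (0-1): L=2.5621, (cx,cy)=(0.2822,0.9594)
member 1 (0-2): L=1.6130, (cx,cy)=(1.0000,0.0000)
member 2 (1-2): L=2.6142, (cx,cy)=(0.3405,-0.9403)
member 3 (1-3): L=1.5848, (cx,cy)=(0.9724,-0.2335)
member 4 (2-3): L=2.1871, (cx,cy)=(0.2977,0.9547)
member 5 (2-4): L=1.3550, (cx,cy)=(1.0000,0.0000)
member 6 (3-4): L=2.2035, (cx,cy)=(0.3195,-0.9476)
member 7 (3-5): L=1.5220, (cx,cy)=(0.9934,0.1143)
member 8 (4-5): L=2.4020, (cx,cy)=(0.3364,0.9417)
member 9 (4-6): L=1.6320, (cx,cy)=(1.0000,0.0000)
member 10 (5-6): L=2.4074, (cx,cy)=(0.3423,-0.9396)
solve A·x = −loads:
  F[0-1] = -1459.8589 N (compression)
  F[0-2] = -1911.9361 N (compression)
  F[1-2] = +1746.5464 N (tension)
  F[1-3] = -1035.1782 N (compression)
  F[2-3] = -1720.1776 N (compression)
  F[2-4] = -805.3085 N (compression)
  F[3-4] = +1245.2530 N (tension)
  F[3-5] = -1929.0798 N (compression)
  F[4-5] = +2938.8497 N (tension)
  F[4-6] = +927.8345 N (tension)
  F[5-6] = -2710.7736 N (compression)
  Rx@0 = +2323.8900 N
  Ry@0 = +1400.5292 N
  Ry@6 = +2547.0408 N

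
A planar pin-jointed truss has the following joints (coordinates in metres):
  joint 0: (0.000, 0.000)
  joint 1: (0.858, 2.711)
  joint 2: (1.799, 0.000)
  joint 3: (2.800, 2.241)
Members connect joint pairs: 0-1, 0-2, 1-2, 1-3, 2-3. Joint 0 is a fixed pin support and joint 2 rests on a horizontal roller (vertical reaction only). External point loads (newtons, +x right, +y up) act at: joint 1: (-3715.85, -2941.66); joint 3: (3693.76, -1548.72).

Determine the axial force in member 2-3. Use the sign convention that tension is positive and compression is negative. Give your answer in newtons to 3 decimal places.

-647.152

N=4 nodes, M=5 members, R=3 reactions → 2N=8, M+R=8
member 0 (0-1): L=2.8435, (cx,cy)=(0.3017,0.9534)
member 1 (0-2): L=1.7990, (cx,cy)=(1.0000,0.0000)
member 2 (1-2): L=2.8697, (cx,cy)=(0.3279,-0.9447)
member 3 (1-3): L=1.9981, (cx,cy)=(0.9719,-0.2352)
member 4 (2-3): L=2.4544, (cx,cy)=(0.4078,0.9131)
solve A·x = −loads:
  F[0-1] = -1757.1556 N (compression)
  F[0-2] = +508.1092 N (tension)
  F[1-2] = -2354.4189 N (compression)
  F[1-3] = +4071.9514 N (tension)
  F[2-3] = -647.1521 N (compression)
  Rx@0 = +22.0900 N
  Ry@0 = +1675.2565 N
  Ry@2 = +2815.1235 N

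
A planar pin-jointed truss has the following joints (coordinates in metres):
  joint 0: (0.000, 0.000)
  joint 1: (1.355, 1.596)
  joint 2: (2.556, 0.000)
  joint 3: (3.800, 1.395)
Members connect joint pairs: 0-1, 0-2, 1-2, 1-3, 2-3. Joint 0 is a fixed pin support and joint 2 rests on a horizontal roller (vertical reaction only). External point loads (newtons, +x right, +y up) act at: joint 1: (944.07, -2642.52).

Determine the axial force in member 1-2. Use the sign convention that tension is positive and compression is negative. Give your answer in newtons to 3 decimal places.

-2490.941

N=4 nodes, M=5 members, R=3 reactions → 2N=8, M+R=8
member 0 (0-1): L=2.0936, (cx,cy)=(0.6472,0.7623)
member 1 (0-2): L=2.5560, (cx,cy)=(1.0000,0.0000)
member 2 (1-2): L=1.9974, (cx,cy)=(0.6013,-0.7990)
member 3 (1-3): L=2.4532, (cx,cy)=(0.9966,-0.0819)
member 4 (2-3): L=1.8691, (cx,cy)=(0.6656,0.7463)
solve A·x = −loads:
  F[0-1] = -855.5029 N (compression)
  F[0-2] = +1497.7555 N (tension)
  F[1-2] = -2490.9414 N (compression)
  F[1-3] = -0.0000 N (compression)
  F[2-3] = +0.0000 N (tension)
  Rx@0 = -944.0700 N
  Ry@0 = +652.1638 N
  Ry@2 = +1990.3562 N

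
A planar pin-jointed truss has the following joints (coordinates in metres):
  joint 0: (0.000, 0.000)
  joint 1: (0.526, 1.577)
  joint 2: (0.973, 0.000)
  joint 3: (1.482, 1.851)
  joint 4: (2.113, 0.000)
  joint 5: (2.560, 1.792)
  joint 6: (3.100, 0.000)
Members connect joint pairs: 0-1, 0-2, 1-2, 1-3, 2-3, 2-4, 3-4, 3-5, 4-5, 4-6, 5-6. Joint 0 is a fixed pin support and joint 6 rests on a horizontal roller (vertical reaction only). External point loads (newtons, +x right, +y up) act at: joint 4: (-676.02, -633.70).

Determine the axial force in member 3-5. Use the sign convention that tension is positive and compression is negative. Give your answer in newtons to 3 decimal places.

N=7 nodes, M=11 members, R=3 reactions → 2N=14, M+R=14
member 0 (0-1): L=1.6624, (cx,cy)=(0.3164,0.9486)
member 1 (0-2): L=0.9730, (cx,cy)=(1.0000,0.0000)
member 2 (1-2): L=1.6391, (cx,cy)=(0.2727,-0.9621)
member 3 (1-3): L=0.9945, (cx,cy)=(0.9613,0.2755)
member 4 (2-3): L=1.9197, (cx,cy)=(0.2651,0.9642)
member 5 (2-4): L=1.1400, (cx,cy)=(1.0000,0.0000)
member 6 (3-4): L=1.9556, (cx,cy)=(0.3227,-0.9465)
member 7 (3-5): L=1.0796, (cx,cy)=(0.9985,-0.0546)
member 8 (4-5): L=1.8469, (cx,cy)=(0.2420,0.9703)
member 9 (4-6): L=0.9870, (cx,cy)=(1.0000,0.0000)
member 10 (5-6): L=1.8716, (cx,cy)=(0.2885,-0.9575)
solve A·x = −loads:
  F[0-1] = -212.6892 N (compression)
  F[0-2] = -608.7234 N (compression)
  F[1-2] = +175.4122 N (tension)
  F[1-3] = -119.7681 N (compression)
  F[2-3] = -175.0281 N (compression)
  F[2-4] = -514.4797 N (compression)
  F[3-4] = +226.7344 N (tension)
  F[3-5] = -235.0505 N (compression)
  F[4-5] = +431.9343 N (tension)
  F[4-6] = +130.1599 N (tension)
  F[5-6] = -451.1232 N (compression)
  Rx@0 = +676.0200 N
  Ry@0 = +201.7619 N
  Ry@6 = +431.9381 N

-235.050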